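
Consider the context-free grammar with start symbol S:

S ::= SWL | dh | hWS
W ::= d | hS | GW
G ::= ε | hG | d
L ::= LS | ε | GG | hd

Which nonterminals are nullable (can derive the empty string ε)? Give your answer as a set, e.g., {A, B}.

{G, L}

Directly nullable (have an ε-rule): {G, L}.
Not nullable: S, W — each has a terminal in every rule's right-hand side or depends on a non-nullable symbol.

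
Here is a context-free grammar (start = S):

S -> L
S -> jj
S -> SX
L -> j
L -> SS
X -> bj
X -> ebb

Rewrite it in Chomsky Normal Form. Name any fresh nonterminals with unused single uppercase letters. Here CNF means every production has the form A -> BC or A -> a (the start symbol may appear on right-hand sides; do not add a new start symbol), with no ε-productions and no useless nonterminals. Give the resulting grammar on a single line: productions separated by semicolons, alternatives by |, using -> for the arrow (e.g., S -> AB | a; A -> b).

S -> j | AA | SS | SX; A -> j; B -> b; C -> e; D -> BB; X -> BA | CD

No ε-productions.
After unit-elimination: S -> j | SS | SX | jj; L -> j | SS; X -> bj | ebb.
TERM: introduce B -> b, C -> e, A -> j and substitute in every rule of length ≥2.
BIN: X -> CBB becomes X -> CD, D -> BB.
Drop unreachable/unproductive: L.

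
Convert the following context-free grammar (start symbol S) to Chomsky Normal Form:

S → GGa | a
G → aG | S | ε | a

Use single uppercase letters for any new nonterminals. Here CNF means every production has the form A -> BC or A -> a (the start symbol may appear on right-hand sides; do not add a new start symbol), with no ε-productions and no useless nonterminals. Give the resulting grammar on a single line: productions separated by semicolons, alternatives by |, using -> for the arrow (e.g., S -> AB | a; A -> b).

S -> a | GA | GC; A -> a; B -> GA; C -> GA; G -> a | AG | GA | GB

Nullable: {G}; after ε-elimination: S -> a | Ga | GGa; G -> S | a | aG.
After unit-elimination: S -> a | Ga | GGa; G -> a | Ga | aG | GGa.
TERM: introduce A -> a and substitute in every rule of length ≥2.
BIN: G -> GGA becomes G -> GB, B -> GA; S -> GGA becomes S -> GC, C -> GA.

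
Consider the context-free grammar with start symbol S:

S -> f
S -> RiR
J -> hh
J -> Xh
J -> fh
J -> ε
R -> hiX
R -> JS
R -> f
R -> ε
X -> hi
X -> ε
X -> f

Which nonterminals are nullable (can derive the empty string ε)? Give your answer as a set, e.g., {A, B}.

Directly nullable (have an ε-rule): {J, R, X}.
Not nullable: S — each has a terminal in every rule's right-hand side or depends on a non-nullable symbol.

{J, R, X}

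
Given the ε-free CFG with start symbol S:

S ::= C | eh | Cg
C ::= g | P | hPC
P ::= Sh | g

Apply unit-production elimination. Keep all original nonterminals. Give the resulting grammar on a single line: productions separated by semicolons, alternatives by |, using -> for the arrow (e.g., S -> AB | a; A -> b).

Unit productions: C->P, S->C.
Unit pairs (A ⇒* B via units): (C,P), (S,C), (S,P).
S: inherits non-unit rules of {C, P, S} → Cg | Sh | eh | g | hPC.
C: inherits non-unit rules of {C, P} → Sh | g | hPC.
P: inherits non-unit rules of {P} → Sh | g.

S -> g | Cg | Sh | eh | hPC; C -> g | Sh | hPC; P -> g | Sh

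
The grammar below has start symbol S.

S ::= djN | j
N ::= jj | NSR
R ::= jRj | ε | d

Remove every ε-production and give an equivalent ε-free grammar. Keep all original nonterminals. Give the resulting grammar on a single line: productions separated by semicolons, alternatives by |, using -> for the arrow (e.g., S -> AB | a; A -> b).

S -> j | djN; N -> NS | jj | NSR; R -> d | jj | jRj

Nullable set: {R}.
N -> NSR: R nullable, giving NS | NSR.
Drop R -> ε.
R -> jRj: R nullable, giving jRj | jj.
Unchanged (no nullable symbols): S -> djN; S -> j; N -> jj; R -> d.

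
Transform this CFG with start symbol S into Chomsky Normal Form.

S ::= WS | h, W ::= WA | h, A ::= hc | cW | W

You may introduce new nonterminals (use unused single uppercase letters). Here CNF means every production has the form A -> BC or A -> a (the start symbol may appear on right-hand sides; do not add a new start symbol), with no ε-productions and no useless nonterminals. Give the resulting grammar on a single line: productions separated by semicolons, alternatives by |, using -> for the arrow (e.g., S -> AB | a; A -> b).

No ε-productions.
After unit-elimination: S -> h | WS; A -> h | WA | cW | hc; W -> h | WA.
TERM: introduce B -> c, C -> h and substitute in every rule of length ≥2.

S -> h | WS; A -> h | BW | CB | WA; B -> c; C -> h; W -> h | WA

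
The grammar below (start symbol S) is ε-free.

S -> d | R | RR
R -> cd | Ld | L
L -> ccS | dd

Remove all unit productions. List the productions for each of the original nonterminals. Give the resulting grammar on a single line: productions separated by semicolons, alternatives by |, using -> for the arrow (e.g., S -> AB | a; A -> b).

Unit productions: R->L, S->R.
Unit pairs (A ⇒* B via units): (R,L), (S,L), (S,R).
S: inherits non-unit rules of {L, R, S} → Ld | RR | ccS | cd | d | dd.
L: inherits non-unit rules of {L} → ccS | dd.
R: inherits non-unit rules of {L, R} → Ld | ccS | cd | dd.

S -> d | Ld | RR | cd | dd | ccS; L -> dd | ccS; R -> Ld | cd | dd | ccS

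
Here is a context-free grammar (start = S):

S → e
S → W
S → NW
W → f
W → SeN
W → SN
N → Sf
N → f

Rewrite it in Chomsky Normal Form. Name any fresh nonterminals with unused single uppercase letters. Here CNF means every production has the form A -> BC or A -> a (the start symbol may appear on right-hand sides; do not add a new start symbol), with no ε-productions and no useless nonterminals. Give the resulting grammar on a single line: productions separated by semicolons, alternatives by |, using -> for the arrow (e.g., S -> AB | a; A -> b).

S -> e | f | NW | SC | SN; A -> f; B -> e; C -> BN; D -> BN; N -> f | SA; W -> f | SD | SN

No ε-productions.
After unit-elimination: S -> e | f | NW | SN | SeN; N -> f | Sf; W -> f | SN | SeN.
TERM: introduce B -> e, A -> f and substitute in every rule of length ≥2.
BIN: S -> SBN becomes S -> SC, C -> BN; W -> SBN becomes W -> SD, D -> BN.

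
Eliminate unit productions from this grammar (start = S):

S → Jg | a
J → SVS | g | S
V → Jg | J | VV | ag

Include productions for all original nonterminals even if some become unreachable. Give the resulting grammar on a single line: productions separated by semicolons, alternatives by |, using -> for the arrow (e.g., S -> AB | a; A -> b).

Unit productions: J->S, V->J.
Unit pairs (A ⇒* B via units): (J,S), (V,J), (V,S).
S: inherits non-unit rules of {S} → Jg | a.
J: inherits non-unit rules of {J, S} → Jg | SVS | a | g.
V: inherits non-unit rules of {J, S, V} → Jg | SVS | VV | a | ag | g.

S -> a | Jg; J -> a | g | Jg | SVS; V -> a | g | Jg | VV | ag | SVS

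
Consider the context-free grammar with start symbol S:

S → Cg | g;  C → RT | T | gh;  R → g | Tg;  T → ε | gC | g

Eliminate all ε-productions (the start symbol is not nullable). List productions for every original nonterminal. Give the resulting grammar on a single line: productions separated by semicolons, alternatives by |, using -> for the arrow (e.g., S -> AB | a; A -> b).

S -> g | Cg; C -> R | T | RT | gh; R -> g | Tg; T -> g | gC

Nullable set: {C, T}.
S -> Cg: C nullable, giving Cg | g.
C -> RT: T nullable, giving R | RT.
C -> T: T nullable, giving T.
R -> Tg: T nullable, giving Tg | g.
Drop T -> ε.
T -> gC: C nullable, giving g | gC.
Unchanged (no nullable symbols): S -> g; C -> gh; R -> g; T -> g.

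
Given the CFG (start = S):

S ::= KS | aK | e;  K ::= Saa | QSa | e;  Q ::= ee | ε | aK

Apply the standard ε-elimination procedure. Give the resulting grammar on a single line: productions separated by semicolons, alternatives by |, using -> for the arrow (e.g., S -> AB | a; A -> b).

S -> e | KS | aK; K -> e | Sa | QSa | Saa; Q -> aK | ee

Nullable set: {Q}.
K -> QSa: Q nullable, giving QSa | Sa.
Drop Q -> ε.
Unchanged (no nullable symbols): S -> KS; S -> aK; S -> e; K -> Saa; K -> e; Q -> aK; Q -> ee.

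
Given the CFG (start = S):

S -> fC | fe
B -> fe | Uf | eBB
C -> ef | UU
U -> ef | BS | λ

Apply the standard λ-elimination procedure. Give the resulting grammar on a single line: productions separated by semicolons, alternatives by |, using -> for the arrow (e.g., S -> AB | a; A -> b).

S -> f | fC | fe; B -> f | Uf | fe | eBB; C -> U | UU | ef; U -> BS | ef

Nullable set: {C, U}.
S -> fC: C nullable, giving f | fC.
B -> Uf: U nullable, giving Uf | f.
C -> UU: U, U nullable, giving U | UU.
Drop U -> λ.
Unchanged (no nullable symbols): S -> fe; B -> eBB; B -> fe; C -> ef; U -> BS; U -> ef.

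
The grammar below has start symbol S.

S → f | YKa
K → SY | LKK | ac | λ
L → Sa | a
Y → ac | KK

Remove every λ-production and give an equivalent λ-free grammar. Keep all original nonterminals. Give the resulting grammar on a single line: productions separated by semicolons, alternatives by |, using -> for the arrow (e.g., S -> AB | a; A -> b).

S -> a | f | Ka | Ya | YKa; K -> L | S | LK | SY | ac | LKK; L -> a | Sa; Y -> K | KK | ac

Nullable set: {K, Y}.
S -> YKa: Y, K nullable, giving Ka | YKa | Ya | a.
Drop K -> λ.
K -> LKK: K, K nullable, giving L | LK | LKK.
K -> SY: Y nullable, giving S | SY.
Y -> KK: K, K nullable, giving K | KK.
Unchanged (no nullable symbols): S -> f; K -> ac; L -> Sa; L -> a; Y -> ac.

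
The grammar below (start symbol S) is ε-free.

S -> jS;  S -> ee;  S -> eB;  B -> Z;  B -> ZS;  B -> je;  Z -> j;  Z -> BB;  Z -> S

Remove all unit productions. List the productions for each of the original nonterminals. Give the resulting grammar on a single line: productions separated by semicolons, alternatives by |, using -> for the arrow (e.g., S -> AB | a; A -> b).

Unit productions: B->Z, Z->S.
Unit pairs (A ⇒* B via units): (B,S), (B,Z), (Z,S).
S: inherits non-unit rules of {S} → eB | ee | jS.
B: inherits non-unit rules of {B, S, Z} → BB | ZS | eB | ee | j | jS | je.
Z: inherits non-unit rules of {S, Z} → BB | eB | ee | j | jS.

S -> eB | ee | jS; B -> j | BB | ZS | eB | ee | jS | je; Z -> j | BB | eB | ee | jS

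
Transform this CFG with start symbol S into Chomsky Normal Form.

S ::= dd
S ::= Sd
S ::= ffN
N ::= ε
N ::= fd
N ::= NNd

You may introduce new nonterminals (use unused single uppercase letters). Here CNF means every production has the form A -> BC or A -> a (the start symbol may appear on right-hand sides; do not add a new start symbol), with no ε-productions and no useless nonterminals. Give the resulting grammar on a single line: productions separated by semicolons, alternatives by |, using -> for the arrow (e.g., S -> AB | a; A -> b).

Nullable: {N}; after ε-elimination: S -> Sd | dd | ff | ffN; N -> d | Nd | fd | NNd.
No unit productions to eliminate.
TERM: introduce A -> d, B -> f and substitute in every rule of length ≥2.
BIN: N -> NNA becomes N -> NC, C -> NA; S -> BBN becomes S -> BD, D -> BN.

S -> AA | BB | BD | SA; A -> d; B -> f; C -> NA; D -> BN; N -> d | BA | NA | NC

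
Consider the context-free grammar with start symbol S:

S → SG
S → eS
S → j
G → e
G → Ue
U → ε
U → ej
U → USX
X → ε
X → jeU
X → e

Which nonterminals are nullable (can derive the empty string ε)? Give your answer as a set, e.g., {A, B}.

{U, X}

Directly nullable (have an ε-rule): {U, X}.
Not nullable: G, S — each has a terminal in every rule's right-hand side or depends on a non-nullable symbol.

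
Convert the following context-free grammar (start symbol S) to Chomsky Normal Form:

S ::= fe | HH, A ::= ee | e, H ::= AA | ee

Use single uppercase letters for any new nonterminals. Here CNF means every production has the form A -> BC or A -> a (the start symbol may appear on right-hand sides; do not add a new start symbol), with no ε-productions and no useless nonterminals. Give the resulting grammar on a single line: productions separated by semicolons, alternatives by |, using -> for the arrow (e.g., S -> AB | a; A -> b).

S -> CB | HH; A -> e | BB; B -> e; C -> f; H -> AA | BB

No ε-productions.
No unit productions to eliminate.
TERM: introduce B -> e, C -> f and substitute in every rule of length ≥2.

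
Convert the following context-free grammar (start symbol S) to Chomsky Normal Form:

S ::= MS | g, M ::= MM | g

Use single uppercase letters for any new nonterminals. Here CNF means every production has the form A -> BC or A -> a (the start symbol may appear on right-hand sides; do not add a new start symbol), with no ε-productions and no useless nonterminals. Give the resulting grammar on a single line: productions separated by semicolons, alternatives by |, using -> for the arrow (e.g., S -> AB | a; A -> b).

No ε-productions.
No unit productions to eliminate.

S -> g | MS; M -> g | MM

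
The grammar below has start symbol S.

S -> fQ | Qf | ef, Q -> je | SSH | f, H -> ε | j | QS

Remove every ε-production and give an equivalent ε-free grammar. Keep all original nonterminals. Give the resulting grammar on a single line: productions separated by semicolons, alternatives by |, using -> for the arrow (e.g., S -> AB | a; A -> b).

S -> Qf | ef | fQ; H -> j | QS; Q -> f | SS | je | SSH

Nullable set: {H}.
Drop H -> ε.
Q -> SSH: H nullable, giving SS | SSH.
Unchanged (no nullable symbols): S -> Qf; S -> ef; S -> fQ; H -> QS; H -> j; Q -> f; Q -> je.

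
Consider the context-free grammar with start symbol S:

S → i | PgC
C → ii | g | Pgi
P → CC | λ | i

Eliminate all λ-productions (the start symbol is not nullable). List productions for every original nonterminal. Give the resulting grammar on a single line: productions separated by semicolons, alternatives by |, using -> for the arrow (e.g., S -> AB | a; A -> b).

S -> i | gC | PgC; C -> g | gi | ii | Pgi; P -> i | CC

Nullable set: {P}.
S -> PgC: P nullable, giving PgC | gC.
C -> Pgi: P nullable, giving Pgi | gi.
Drop P -> λ.
Unchanged (no nullable symbols): S -> i; C -> g; C -> ii; P -> CC; P -> i.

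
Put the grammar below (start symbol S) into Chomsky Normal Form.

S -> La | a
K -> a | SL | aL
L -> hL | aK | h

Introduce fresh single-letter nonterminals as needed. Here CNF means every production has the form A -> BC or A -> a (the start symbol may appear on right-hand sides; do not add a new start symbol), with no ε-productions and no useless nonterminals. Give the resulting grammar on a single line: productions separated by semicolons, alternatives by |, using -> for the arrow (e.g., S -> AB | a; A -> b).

No ε-productions.
No unit productions to eliminate.
TERM: introduce A -> a, B -> h and substitute in every rule of length ≥2.

S -> a | LA; A -> a; B -> h; K -> a | AL | SL; L -> h | AK | BL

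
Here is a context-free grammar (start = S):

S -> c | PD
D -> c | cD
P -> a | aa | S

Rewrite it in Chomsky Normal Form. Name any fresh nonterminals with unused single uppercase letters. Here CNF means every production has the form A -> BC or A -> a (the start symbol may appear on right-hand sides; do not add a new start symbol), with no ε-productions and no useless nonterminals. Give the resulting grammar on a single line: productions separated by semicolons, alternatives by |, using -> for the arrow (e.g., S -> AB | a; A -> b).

No ε-productions.
After unit-elimination: S -> c | PD; D -> c | cD; P -> a | c | PD | aa.
TERM: introduce B -> a, A -> c and substitute in every rule of length ≥2.

S -> c | PD; A -> c; B -> a; D -> c | AD; P -> a | c | BB | PD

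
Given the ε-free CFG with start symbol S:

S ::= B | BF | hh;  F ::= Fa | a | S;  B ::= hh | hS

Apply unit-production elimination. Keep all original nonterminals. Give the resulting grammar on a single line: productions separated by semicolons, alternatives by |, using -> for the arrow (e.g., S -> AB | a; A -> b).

Unit productions: F->S, S->B.
Unit pairs (A ⇒* B via units): (F,B), (F,S), (S,B).
S: inherits non-unit rules of {B, S} → BF | hS | hh.
B: inherits non-unit rules of {B} → hS | hh.
F: inherits non-unit rules of {B, F, S} → BF | Fa | a | hS | hh.

S -> BF | hS | hh; B -> hS | hh; F -> a | BF | Fa | hS | hh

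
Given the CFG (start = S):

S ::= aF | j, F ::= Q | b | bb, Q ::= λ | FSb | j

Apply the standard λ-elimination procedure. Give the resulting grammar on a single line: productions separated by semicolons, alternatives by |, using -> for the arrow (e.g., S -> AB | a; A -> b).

Nullable set: {F, Q}.
S -> aF: F nullable, giving a | aF.
F -> Q: Q nullable, giving Q.
Drop Q -> λ.
Q -> FSb: F nullable, giving FSb | Sb.
Unchanged (no nullable symbols): S -> j; F -> b; F -> bb; Q -> j.

S -> a | j | aF; F -> Q | b | bb; Q -> j | Sb | FSb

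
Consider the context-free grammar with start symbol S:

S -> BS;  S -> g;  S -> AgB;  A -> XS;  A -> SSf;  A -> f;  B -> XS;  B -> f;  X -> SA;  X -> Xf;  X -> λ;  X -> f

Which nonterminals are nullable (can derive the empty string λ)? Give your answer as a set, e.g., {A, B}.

{X}

Directly nullable (have an ε-rule): {X}.
Not nullable: A, B, S — each has a terminal in every rule's right-hand side or depends on a non-nullable symbol.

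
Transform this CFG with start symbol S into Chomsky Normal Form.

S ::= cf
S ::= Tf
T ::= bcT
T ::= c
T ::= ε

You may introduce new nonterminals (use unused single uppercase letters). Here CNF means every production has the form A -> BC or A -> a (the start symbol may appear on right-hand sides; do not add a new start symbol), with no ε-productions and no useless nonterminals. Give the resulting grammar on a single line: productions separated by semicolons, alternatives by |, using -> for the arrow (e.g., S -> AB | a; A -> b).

S -> f | BA | TA; A -> f; B -> c; C -> b; D -> BT; T -> c | CB | CD

Nullable: {T}; after ε-elimination: S -> f | Tf | cf; T -> c | bc | bcT.
No unit productions to eliminate.
TERM: introduce C -> b, B -> c, A -> f and substitute in every rule of length ≥2.
BIN: T -> CBT becomes T -> CD, D -> BT.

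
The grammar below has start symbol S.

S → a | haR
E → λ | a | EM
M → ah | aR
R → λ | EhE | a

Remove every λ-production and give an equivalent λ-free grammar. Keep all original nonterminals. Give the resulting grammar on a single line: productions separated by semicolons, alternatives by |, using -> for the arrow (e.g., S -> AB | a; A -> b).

Nullable set: {E, R}.
S -> haR: R nullable, giving ha | haR.
Drop E -> λ.
E -> EM: E nullable, giving EM | M.
M -> aR: R nullable, giving a | aR.
Drop R -> λ.
R -> EhE: E, E nullable, giving Eh | EhE | h | hE.
Unchanged (no nullable symbols): S -> a; E -> a; M -> ah; R -> a.

S -> a | ha | haR; E -> M | a | EM; M -> a | aR | ah; R -> a | h | Eh | hE | EhE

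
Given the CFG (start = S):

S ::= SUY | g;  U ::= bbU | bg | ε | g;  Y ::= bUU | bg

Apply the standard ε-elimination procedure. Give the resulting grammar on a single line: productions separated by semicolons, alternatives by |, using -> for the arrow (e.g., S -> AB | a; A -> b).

S -> g | SY | SUY; U -> g | bb | bg | bbU; Y -> b | bU | bg | bUU

Nullable set: {U}.
S -> SUY: U nullable, giving SUY | SY.
Drop U -> ε.
U -> bbU: U nullable, giving bb | bbU.
Y -> bUU: U, U nullable, giving b | bU | bUU.
Unchanged (no nullable symbols): S -> g; U -> bg; U -> g; Y -> bg.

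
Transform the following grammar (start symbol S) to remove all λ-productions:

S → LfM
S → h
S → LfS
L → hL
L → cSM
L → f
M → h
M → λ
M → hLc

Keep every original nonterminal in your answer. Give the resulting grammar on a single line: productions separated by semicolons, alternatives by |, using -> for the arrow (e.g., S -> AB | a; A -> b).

Nullable set: {M}.
S -> LfM: M nullable, giving Lf | LfM.
L -> cSM: M nullable, giving cS | cSM.
Drop M -> λ.
Unchanged (no nullable symbols): S -> LfS; S -> h; L -> f; L -> hL; M -> h; M -> hLc.

S -> h | Lf | LfM | LfS; L -> f | cS | hL | cSM; M -> h | hLc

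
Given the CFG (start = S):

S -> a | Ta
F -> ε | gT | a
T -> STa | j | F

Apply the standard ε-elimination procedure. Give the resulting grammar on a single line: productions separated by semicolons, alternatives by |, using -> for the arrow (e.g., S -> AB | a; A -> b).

S -> a | Ta; F -> a | g | gT; T -> F | j | Sa | STa

Nullable set: {F, T}.
S -> Ta: T nullable, giving Ta | a.
Drop F -> ε.
F -> gT: T nullable, giving g | gT.
T -> F: F nullable, giving F.
T -> STa: T nullable, giving STa | Sa.
Unchanged (no nullable symbols): S -> a; F -> a; T -> j.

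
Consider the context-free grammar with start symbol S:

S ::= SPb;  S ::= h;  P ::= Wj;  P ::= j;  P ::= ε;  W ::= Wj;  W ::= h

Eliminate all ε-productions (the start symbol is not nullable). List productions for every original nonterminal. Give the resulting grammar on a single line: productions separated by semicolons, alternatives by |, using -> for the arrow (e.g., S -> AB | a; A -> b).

S -> h | Sb | SPb; P -> j | Wj; W -> h | Wj

Nullable set: {P}.
S -> SPb: P nullable, giving SPb | Sb.
Drop P -> ε.
Unchanged (no nullable symbols): S -> h; P -> Wj; P -> j; W -> Wj; W -> h.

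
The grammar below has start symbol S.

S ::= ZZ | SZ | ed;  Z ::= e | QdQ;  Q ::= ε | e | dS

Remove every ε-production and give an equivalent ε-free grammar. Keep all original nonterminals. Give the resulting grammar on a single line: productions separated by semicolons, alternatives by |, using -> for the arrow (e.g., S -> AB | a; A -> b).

Nullable set: {Q}.
Drop Q -> ε.
Z -> QdQ: Q, Q nullable, giving Qd | QdQ | d | dQ.
Unchanged (no nullable symbols): S -> SZ; S -> ZZ; S -> ed; Q -> dS; Q -> e; Z -> e.

S -> SZ | ZZ | ed; Q -> e | dS; Z -> d | e | Qd | dQ | QdQ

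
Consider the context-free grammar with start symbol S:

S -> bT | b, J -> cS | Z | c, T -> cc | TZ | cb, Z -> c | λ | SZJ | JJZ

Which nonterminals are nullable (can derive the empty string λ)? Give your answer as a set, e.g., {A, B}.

{J, Z}

Directly nullable (have an ε-rule): {Z}.
J is nullable via J -> Z (every symbol on the right is already known nullable).
Not nullable: S, T — each has a terminal in every rule's right-hand side or depends on a non-nullable symbol.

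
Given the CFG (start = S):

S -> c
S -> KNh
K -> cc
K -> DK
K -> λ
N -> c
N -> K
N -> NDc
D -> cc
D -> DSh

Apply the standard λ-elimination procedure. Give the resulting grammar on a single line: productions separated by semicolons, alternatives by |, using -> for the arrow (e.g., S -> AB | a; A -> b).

Nullable set: {K, N}.
S -> KNh: K, N nullable, giving KNh | Kh | Nh | h.
Drop K -> λ.
K -> DK: K nullable, giving D | DK.
N -> K: K nullable, giving K.
N -> NDc: N nullable, giving Dc | NDc.
Unchanged (no nullable symbols): S -> c; D -> DSh; D -> cc; K -> cc; N -> c.

S -> c | h | Kh | Nh | KNh; D -> cc | DSh; K -> D | DK | cc; N -> K | c | Dc | NDc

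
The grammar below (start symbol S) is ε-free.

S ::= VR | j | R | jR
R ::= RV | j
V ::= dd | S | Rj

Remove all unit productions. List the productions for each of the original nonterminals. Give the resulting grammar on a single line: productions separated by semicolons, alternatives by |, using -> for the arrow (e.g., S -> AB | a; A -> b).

S -> j | RV | VR | jR; R -> j | RV; V -> j | RV | Rj | VR | dd | jR

Unit productions: S->R, V->S.
Unit pairs (A ⇒* B via units): (S,R), (V,R), (V,S).
S: inherits non-unit rules of {R, S} → RV | VR | j | jR.
R: inherits non-unit rules of {R} → RV | j.
V: inherits non-unit rules of {R, S, V} → RV | Rj | VR | dd | j | jR.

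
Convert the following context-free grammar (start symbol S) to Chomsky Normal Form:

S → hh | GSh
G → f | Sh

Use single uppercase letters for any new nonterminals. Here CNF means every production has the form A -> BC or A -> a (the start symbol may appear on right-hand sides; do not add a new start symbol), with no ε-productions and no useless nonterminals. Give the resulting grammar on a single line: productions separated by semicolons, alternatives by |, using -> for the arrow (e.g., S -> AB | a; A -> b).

No ε-productions.
No unit productions to eliminate.
TERM: introduce A -> h and substitute in every rule of length ≥2.
BIN: S -> GSA becomes S -> GB, B -> SA.

S -> AA | GB; A -> h; B -> SA; G -> f | SA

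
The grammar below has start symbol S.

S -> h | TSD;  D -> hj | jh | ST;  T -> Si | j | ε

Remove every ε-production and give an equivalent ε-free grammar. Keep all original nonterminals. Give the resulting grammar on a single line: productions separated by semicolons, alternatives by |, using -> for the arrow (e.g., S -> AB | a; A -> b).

S -> h | SD | TSD; D -> S | ST | hj | jh; T -> j | Si

Nullable set: {T}.
S -> TSD: T nullable, giving SD | TSD.
D -> ST: T nullable, giving S | ST.
Drop T -> ε.
Unchanged (no nullable symbols): S -> h; D -> hj; D -> jh; T -> Si; T -> j.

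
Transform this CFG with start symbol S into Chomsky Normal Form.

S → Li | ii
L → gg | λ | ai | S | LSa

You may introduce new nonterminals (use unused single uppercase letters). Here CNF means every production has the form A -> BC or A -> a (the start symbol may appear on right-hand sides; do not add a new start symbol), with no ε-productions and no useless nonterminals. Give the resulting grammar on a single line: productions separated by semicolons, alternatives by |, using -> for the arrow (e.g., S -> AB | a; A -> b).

Nullable: {L}; after ε-elimination: S -> i | Li | ii; L -> S | Sa | ai | gg | LSa.
After unit-elimination: S -> i | Li | ii; L -> i | Li | Sa | ai | gg | ii | LSa.
TERM: introduce A -> a, C -> g, B -> i and substitute in every rule of length ≥2.
BIN: L -> LSA becomes L -> LD, D -> SA.

S -> i | BB | LB; A -> a; B -> i; C -> g; D -> SA; L -> i | AB | BB | CC | LB | LD | SA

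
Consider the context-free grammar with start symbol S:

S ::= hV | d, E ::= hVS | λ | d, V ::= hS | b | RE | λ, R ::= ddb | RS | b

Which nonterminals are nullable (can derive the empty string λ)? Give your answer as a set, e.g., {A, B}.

Directly nullable (have an ε-rule): {E, V}.
Not nullable: R, S — each has a terminal in every rule's right-hand side or depends on a non-nullable symbol.

{E, V}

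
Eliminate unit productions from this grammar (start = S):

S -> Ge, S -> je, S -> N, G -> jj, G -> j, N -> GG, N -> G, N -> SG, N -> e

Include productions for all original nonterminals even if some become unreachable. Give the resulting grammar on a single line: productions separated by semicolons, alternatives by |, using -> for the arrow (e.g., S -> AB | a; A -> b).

S -> e | j | GG | Ge | SG | je | jj; G -> j | jj; N -> e | j | GG | SG | jj

Unit productions: N->G, S->N.
Unit pairs (A ⇒* B via units): (N,G), (S,G), (S,N).
S: inherits non-unit rules of {G, N, S} → GG | Ge | SG | e | j | je | jj.
G: inherits non-unit rules of {G} → j | jj.
N: inherits non-unit rules of {G, N} → GG | SG | e | j | jj.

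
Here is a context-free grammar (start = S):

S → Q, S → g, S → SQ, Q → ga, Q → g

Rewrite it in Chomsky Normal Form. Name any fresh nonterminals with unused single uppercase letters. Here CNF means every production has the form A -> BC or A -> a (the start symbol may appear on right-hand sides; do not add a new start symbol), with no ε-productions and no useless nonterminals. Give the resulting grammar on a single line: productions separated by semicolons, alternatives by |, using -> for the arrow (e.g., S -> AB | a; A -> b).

No ε-productions.
After unit-elimination: S -> g | SQ | ga; Q -> g | ga.
TERM: introduce B -> a, A -> g and substitute in every rule of length ≥2.

S -> g | AB | SQ; A -> g; B -> a; Q -> g | AB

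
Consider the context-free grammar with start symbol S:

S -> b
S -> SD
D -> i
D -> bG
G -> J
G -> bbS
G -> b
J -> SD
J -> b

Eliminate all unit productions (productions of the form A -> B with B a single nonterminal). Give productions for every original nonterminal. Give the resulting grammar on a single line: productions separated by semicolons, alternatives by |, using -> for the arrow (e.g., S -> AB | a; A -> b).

S -> b | SD; D -> i | bG; G -> b | SD | bbS; J -> b | SD

Unit productions: G->J.
Unit pairs (A ⇒* B via units): (G,J).
S: inherits non-unit rules of {S} → SD | b.
D: inherits non-unit rules of {D} → bG | i.
G: inherits non-unit rules of {G, J} → SD | b | bbS.
J: inherits non-unit rules of {J} → SD | b.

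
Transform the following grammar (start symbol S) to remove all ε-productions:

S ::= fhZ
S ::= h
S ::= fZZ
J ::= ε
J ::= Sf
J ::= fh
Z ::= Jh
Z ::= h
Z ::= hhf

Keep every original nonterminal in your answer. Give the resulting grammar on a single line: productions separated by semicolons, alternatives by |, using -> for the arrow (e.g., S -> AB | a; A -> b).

S -> h | fZZ | fhZ; J -> Sf | fh; Z -> h | Jh | hhf

Nullable set: {J}.
Drop J -> ε.
Z -> Jh: J nullable, giving Jh | h.
Unchanged (no nullable symbols): S -> fZZ; S -> fhZ; S -> h; J -> Sf; J -> fh; Z -> h; Z -> hhf.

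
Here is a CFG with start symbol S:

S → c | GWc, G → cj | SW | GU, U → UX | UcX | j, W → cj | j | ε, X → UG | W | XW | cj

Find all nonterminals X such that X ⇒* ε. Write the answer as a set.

Directly nullable (have an ε-rule): {W}.
X is nullable via X -> W (every symbol on the right is already known nullable).
Not nullable: G, S, U — each has a terminal in every rule's right-hand side or depends on a non-nullable symbol.

{W, X}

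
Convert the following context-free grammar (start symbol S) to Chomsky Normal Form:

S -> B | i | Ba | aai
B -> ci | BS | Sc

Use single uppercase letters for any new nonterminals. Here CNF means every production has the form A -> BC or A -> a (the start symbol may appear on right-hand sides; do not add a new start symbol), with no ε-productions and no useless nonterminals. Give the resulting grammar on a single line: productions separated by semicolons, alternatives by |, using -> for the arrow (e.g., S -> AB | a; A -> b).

No ε-productions.
After unit-elimination: S -> i | BS | Ba | Sc | ci | aai; B -> BS | Sc | ci.
TERM: introduce D -> a, A -> c, C -> i and substitute in every rule of length ≥2.
BIN: S -> DDC becomes S -> DE, E -> DC.

S -> i | AC | BD | BS | DE | SA; A -> c; B -> AC | BS | SA; C -> i; D -> a; E -> DC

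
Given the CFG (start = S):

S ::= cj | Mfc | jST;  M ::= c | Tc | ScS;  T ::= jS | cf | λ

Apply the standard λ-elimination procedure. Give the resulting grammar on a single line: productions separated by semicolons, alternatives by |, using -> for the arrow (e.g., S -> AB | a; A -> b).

S -> cj | jS | Mfc | jST; M -> c | Tc | ScS; T -> cf | jS

Nullable set: {T}.
S -> jST: T nullable, giving jS | jST.
M -> Tc: T nullable, giving Tc | c.
Drop T -> λ.
Unchanged (no nullable symbols): S -> Mfc; S -> cj; M -> ScS; M -> c; T -> cf; T -> jS.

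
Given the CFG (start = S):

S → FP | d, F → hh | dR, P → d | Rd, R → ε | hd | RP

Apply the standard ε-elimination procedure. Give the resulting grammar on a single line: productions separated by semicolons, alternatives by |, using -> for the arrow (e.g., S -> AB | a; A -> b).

S -> d | FP; F -> d | dR | hh; P -> d | Rd; R -> P | RP | hd

Nullable set: {R}.
F -> dR: R nullable, giving d | dR.
P -> Rd: R nullable, giving Rd | d.
Drop R -> ε.
R -> RP: R nullable, giving P | RP.
Unchanged (no nullable symbols): S -> FP; S -> d; F -> hh; P -> d; R -> hd.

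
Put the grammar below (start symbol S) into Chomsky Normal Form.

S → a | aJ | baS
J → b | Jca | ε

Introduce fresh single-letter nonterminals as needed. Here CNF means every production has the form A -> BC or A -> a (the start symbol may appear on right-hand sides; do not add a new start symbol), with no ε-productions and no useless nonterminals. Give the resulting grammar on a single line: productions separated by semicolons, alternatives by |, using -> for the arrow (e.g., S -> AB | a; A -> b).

S -> a | BJ | CE; A -> c; B -> a; C -> b; D -> AB; E -> BS; J -> b | AB | JD

Nullable: {J}; after ε-elimination: S -> a | aJ | baS; J -> b | ca | Jca.
No unit productions to eliminate.
TERM: introduce B -> a, C -> b, A -> c and substitute in every rule of length ≥2.
BIN: J -> JAB becomes J -> JD, D -> AB; S -> CBS becomes S -> CE, E -> BS.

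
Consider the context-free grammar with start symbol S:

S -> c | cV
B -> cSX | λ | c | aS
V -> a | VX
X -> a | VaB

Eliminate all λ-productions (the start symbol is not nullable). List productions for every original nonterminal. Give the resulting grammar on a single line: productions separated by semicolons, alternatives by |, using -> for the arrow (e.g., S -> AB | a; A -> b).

S -> c | cV; B -> c | aS | cSX; V -> a | VX; X -> a | Va | VaB

Nullable set: {B}.
Drop B -> λ.
X -> VaB: B nullable, giving Va | VaB.
Unchanged (no nullable symbols): S -> c; S -> cV; B -> aS; B -> c; B -> cSX; V -> VX; V -> a; X -> a.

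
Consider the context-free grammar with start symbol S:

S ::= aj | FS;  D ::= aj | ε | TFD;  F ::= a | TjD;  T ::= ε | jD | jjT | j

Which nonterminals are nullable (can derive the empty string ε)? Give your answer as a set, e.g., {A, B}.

Directly nullable (have an ε-rule): {D, T}.
Not nullable: F, S — each has a terminal in every rule's right-hand side or depends on a non-nullable symbol.

{D, T}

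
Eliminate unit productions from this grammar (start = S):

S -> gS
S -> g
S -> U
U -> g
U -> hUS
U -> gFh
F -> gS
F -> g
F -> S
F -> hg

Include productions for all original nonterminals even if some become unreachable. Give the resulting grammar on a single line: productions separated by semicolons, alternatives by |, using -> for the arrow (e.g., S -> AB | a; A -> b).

S -> g | gS | gFh | hUS; F -> g | gS | hg | gFh | hUS; U -> g | gFh | hUS

Unit productions: F->S, S->U.
Unit pairs (A ⇒* B via units): (F,S), (F,U), (S,U).
S: inherits non-unit rules of {S, U} → g | gFh | gS | hUS.
F: inherits non-unit rules of {F, S, U} → g | gFh | gS | hUS | hg.
U: inherits non-unit rules of {U} → g | gFh | hUS.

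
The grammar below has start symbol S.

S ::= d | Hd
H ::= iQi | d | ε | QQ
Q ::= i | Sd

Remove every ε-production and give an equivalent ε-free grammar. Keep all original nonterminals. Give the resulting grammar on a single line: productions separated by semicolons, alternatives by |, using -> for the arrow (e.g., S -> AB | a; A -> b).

S -> d | Hd; H -> d | QQ | iQi; Q -> i | Sd

Nullable set: {H}.
S -> Hd: H nullable, giving Hd | d.
Drop H -> ε.
Unchanged (no nullable symbols): S -> d; H -> QQ; H -> d; H -> iQi; Q -> Sd; Q -> i.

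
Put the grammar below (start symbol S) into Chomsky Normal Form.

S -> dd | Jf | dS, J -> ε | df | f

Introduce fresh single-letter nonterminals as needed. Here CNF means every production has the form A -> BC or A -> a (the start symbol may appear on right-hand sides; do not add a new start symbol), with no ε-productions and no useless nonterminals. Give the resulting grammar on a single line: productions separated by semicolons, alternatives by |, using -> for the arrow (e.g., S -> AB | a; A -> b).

S -> f | AA | AS | JB; A -> d; B -> f; J -> f | AB

Nullable: {J}; after ε-elimination: S -> f | Jf | dS | dd; J -> f | df.
No unit productions to eliminate.
TERM: introduce A -> d, B -> f and substitute in every rule of length ≥2.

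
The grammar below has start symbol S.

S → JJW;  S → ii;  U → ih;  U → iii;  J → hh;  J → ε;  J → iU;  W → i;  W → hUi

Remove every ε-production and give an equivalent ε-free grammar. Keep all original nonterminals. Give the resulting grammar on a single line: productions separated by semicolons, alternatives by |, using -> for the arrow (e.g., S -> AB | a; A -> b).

S -> W | JW | ii | JJW; J -> hh | iU; U -> ih | iii; W -> i | hUi

Nullable set: {J}.
S -> JJW: J, J nullable, giving JJW | JW | W.
Drop J -> ε.
Unchanged (no nullable symbols): S -> ii; J -> hh; J -> iU; U -> ih; U -> iii; W -> hUi; W -> i.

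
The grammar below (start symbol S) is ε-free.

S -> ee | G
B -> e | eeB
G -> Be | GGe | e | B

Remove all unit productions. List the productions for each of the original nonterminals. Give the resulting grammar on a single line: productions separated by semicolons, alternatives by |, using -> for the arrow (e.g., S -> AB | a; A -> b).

Unit productions: G->B, S->G.
Unit pairs (A ⇒* B via units): (G,B), (S,B), (S,G).
S: inherits non-unit rules of {B, G, S} → Be | GGe | e | ee | eeB.
B: inherits non-unit rules of {B} → e | eeB.
G: inherits non-unit rules of {B, G} → Be | GGe | e | eeB.

S -> e | Be | ee | GGe | eeB; B -> e | eeB; G -> e | Be | GGe | eeB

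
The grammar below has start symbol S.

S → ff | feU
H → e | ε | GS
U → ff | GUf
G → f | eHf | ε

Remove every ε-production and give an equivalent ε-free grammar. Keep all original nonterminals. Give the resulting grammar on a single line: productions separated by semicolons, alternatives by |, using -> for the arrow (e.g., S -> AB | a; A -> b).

S -> ff | feU; G -> f | ef | eHf; H -> S | e | GS; U -> Uf | ff | GUf

Nullable set: {G, H}.
Drop G -> ε.
G -> eHf: H nullable, giving eHf | ef.
Drop H -> ε.
H -> GS: G nullable, giving GS | S.
U -> GUf: G nullable, giving GUf | Uf.
Unchanged (no nullable symbols): S -> feU; S -> ff; G -> f; H -> e; U -> ff.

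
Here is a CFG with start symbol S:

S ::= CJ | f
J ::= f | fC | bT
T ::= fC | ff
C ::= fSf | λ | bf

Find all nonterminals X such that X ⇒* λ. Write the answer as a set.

{C}

Directly nullable (have an ε-rule): {C}.
Not nullable: J, S, T — each has a terminal in every rule's right-hand side or depends on a non-nullable symbol.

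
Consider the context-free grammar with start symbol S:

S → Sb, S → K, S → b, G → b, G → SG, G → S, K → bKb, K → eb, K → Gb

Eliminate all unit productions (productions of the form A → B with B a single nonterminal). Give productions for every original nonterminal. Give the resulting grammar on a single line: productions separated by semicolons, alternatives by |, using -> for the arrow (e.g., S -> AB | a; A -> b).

S -> b | Gb | Sb | eb | bKb; G -> b | Gb | SG | Sb | eb | bKb; K -> Gb | eb | bKb

Unit productions: G->S, S->K.
Unit pairs (A ⇒* B via units): (G,K), (G,S), (S,K).
S: inherits non-unit rules of {K, S} → Gb | Sb | b | bKb | eb.
G: inherits non-unit rules of {G, K, S} → Gb | SG | Sb | b | bKb | eb.
K: inherits non-unit rules of {K} → Gb | bKb | eb.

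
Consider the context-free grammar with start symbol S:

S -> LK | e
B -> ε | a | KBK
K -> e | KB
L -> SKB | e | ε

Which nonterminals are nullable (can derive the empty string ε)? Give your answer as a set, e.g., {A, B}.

Directly nullable (have an ε-rule): {B, L}.
Not nullable: K, S — each has a terminal in every rule's right-hand side or depends on a non-nullable symbol.

{B, L}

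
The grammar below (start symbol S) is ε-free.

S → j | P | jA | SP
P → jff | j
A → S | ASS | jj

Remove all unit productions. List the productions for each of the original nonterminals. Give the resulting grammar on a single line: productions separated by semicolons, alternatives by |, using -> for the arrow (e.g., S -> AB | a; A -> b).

S -> j | SP | jA | jff; A -> j | SP | jA | jj | ASS | jff; P -> j | jff

Unit productions: A->S, S->P.
Unit pairs (A ⇒* B via units): (A,P), (A,S), (S,P).
S: inherits non-unit rules of {P, S} → SP | j | jA | jff.
A: inherits non-unit rules of {A, P, S} → ASS | SP | j | jA | jff | jj.
P: inherits non-unit rules of {P} → j | jff.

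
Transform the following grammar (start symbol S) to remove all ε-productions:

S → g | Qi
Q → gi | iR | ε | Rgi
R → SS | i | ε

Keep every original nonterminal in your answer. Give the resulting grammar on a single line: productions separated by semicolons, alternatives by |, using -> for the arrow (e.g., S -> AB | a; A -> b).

S -> g | i | Qi; Q -> i | gi | iR | Rgi; R -> i | SS

Nullable set: {Q, R}.
S -> Qi: Q nullable, giving Qi | i.
Drop Q -> ε.
Q -> Rgi: R nullable, giving Rgi | gi.
Q -> iR: R nullable, giving i | iR.
Drop R -> ε.
Unchanged (no nullable symbols): S -> g; Q -> gi; R -> SS; R -> i.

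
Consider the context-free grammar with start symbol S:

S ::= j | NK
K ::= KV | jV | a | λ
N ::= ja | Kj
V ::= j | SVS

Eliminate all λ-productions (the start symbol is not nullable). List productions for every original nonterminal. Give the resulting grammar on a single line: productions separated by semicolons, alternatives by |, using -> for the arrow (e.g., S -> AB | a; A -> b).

S -> N | j | NK; K -> V | a | KV | jV; N -> j | Kj | ja; V -> j | SVS

Nullable set: {K}.
S -> NK: K nullable, giving N | NK.
Drop K -> λ.
K -> KV: K nullable, giving KV | V.
N -> Kj: K nullable, giving Kj | j.
Unchanged (no nullable symbols): S -> j; K -> a; K -> jV; N -> ja; V -> SVS; V -> j.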